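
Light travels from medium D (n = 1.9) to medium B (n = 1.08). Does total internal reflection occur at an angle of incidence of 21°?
θc = arcsin(n₂/n₁) = 34.64°; 21° < θc, so no — the ray refracts.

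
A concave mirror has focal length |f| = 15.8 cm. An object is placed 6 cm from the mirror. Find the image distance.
f = +15.8 cm (concave); 1/di = 1/f − 1/do → di = -9.673 cm (virtual image, behind mirror)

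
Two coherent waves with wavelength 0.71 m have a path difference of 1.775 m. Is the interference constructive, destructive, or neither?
destructive — path difference = 2.5λ, an odd multiple of λ/2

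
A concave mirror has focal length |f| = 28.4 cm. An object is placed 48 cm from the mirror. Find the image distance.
f = +28.4 cm (concave); 1/di = 1/f − 1/do → di = 69.55 cm (real image, in front of mirror)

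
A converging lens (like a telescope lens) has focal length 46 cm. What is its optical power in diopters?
P = 1/f = 2.174 D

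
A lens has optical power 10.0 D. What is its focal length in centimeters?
f = 1/P = 10 cm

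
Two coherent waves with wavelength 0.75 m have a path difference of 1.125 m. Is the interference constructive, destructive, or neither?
destructive — path difference = 1.5λ, an odd multiple of λ/2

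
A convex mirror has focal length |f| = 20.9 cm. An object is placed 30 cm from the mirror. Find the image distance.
f = −20.9 cm (convex); 1/di = 1/f − 1/do → di = -12.32 cm (virtual image, behind mirror)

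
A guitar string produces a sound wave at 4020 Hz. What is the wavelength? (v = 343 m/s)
λ = v/f = 0.08532 m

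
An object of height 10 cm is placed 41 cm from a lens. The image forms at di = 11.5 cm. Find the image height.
hi = (-di/do) × ho = -2.805 cm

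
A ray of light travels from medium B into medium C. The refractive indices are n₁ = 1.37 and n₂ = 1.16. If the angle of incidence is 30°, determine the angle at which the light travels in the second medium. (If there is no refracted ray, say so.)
sin θ₂ = (n₁/n₂)·sin θ₁ = 0.5905 → θ₂ = 36.19°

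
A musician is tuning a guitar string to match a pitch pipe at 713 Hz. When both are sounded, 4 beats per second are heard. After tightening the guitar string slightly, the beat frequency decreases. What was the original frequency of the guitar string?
709 Hz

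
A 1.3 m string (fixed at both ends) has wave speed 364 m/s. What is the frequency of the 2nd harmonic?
fₙ = nv/(2L) = 280 Hz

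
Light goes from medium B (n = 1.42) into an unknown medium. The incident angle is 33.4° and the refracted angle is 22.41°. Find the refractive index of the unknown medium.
n₂ = n₁·sin θ₁ / sin θ₂ = 2.05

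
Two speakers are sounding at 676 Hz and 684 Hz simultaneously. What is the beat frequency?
8 Hz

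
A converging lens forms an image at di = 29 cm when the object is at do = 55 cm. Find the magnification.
M = −di/do = -0.5273 (inverted image)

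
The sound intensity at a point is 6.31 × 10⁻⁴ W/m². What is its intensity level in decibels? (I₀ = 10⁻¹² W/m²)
β = 10·log₁₀(I/I₀) = 88 dB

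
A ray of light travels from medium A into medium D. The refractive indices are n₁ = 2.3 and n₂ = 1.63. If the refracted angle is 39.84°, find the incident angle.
sin θ₁ = (n₂/n₁)·sin θ₂ → θ₁ = 27°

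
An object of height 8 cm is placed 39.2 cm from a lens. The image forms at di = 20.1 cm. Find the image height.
hi = (-di/do) × ho = -4.102 cm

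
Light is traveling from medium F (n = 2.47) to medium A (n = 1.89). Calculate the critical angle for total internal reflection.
θc = arcsin(n₂/n₁) = 49.92°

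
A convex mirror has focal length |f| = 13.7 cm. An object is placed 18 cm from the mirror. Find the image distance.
f = −13.7 cm (convex); 1/di = 1/f − 1/do → di = -7.779 cm (virtual image, behind mirror)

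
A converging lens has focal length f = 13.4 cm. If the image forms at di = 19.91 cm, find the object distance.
1/do = 1/f − 1/di → do = 40.98 cm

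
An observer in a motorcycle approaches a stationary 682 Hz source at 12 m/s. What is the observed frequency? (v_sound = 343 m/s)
f_obs = f·(v + v_o)/v = 705.9 Hz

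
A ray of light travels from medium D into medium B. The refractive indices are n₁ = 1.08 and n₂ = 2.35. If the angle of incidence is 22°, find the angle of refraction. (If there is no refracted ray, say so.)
sin θ₂ = (n₁/n₂)·sin θ₁ = 0.1722 → θ₂ = 9.913°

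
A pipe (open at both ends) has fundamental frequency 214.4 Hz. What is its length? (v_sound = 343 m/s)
L = v/(2f₁) = 0.7999 m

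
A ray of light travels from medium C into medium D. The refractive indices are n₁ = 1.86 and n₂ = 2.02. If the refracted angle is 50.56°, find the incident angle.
sin θ₁ = (n₂/n₁)·sin θ₂ → θ₁ = 57.01°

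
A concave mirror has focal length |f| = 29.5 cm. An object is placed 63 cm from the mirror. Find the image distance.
f = +29.5 cm (concave); 1/di = 1/f − 1/do → di = 55.48 cm (real image, in front of mirror)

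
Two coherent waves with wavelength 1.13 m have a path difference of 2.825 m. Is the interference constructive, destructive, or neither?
destructive — path difference = 2.5λ, an odd multiple of λ/2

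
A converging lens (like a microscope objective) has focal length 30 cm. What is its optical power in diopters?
P = 1/f = 3.333 D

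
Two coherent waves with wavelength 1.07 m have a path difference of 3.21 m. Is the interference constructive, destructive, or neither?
constructive — path difference = 3λ, a whole number of wavelengths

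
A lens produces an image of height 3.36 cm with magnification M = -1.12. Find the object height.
ho = |hi|/|M| = 3 cm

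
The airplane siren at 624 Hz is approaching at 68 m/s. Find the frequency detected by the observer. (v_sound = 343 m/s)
f_obs = f·v/(v − v_s) = 778.3 Hz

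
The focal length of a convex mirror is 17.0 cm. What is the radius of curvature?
R = 2|f| = 34 cm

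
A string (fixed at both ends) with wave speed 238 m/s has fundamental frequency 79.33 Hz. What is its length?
L = v/(2f₁) = 1.5 m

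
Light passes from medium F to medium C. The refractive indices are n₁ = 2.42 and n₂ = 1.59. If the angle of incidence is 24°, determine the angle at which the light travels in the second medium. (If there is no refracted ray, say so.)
sin θ₂ = (n₁/n₂)·sin θ₁ = 0.6191 → θ₂ = 38.25°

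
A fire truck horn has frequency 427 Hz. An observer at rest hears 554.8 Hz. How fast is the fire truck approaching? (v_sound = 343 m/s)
v_s = v·(1 − f/f_obs) = 79.01 m/s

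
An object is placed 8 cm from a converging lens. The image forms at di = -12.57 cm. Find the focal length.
1/f = 1/do + 1/di → f = 22 cm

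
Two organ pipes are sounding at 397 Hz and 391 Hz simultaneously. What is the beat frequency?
6 Hz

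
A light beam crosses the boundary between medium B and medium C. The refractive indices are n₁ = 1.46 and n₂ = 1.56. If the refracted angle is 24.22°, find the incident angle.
sin θ₁ = (n₂/n₁)·sin θ₂ → θ₁ = 26°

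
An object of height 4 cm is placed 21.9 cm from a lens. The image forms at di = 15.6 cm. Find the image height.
hi = (-di/do) × ho = -2.849 cm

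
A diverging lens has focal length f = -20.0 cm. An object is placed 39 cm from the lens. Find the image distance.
1/di = 1/f − 1/do → di = -13.22 cm (virtual image)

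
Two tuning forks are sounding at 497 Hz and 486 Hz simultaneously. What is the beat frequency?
11 Hz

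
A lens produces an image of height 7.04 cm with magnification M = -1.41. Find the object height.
ho = |hi|/|M| = 4.993 cm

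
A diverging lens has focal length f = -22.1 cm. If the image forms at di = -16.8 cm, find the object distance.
1/do = 1/f − 1/di → do = 70.05 cm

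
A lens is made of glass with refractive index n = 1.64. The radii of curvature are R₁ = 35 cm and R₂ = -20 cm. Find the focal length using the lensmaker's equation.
1/f = (n − 1)(1/R₁ − 1/R₂) → f = 19.89 cm (converging lens)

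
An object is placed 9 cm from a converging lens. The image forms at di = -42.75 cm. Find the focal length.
1/f = 1/do + 1/di → f = 11.4 cm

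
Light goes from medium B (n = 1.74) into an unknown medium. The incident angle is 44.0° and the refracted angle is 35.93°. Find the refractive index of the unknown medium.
n₂ = n₁·sin θ₁ / sin θ₂ = 2.06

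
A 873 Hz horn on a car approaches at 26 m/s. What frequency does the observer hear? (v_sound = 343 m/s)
f_obs = f·v/(v − v_s) = 944.6 Hz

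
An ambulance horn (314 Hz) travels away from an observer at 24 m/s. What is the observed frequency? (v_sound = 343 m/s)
f_obs = f·v/(v + v_s) = 293.5 Hz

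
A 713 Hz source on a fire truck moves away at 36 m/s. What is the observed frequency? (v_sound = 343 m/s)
f_obs = f·v/(v + v_s) = 645.3 Hz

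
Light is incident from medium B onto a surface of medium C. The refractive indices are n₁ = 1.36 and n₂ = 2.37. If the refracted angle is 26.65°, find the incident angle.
sin θ₁ = (n₂/n₁)·sin θ₂ → θ₁ = 51.41°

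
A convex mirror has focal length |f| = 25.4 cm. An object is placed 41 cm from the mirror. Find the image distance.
f = −25.4 cm (convex); 1/di = 1/f − 1/do → di = -15.68 cm (virtual image, behind mirror)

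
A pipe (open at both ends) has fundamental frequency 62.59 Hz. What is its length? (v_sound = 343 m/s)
L = v/(2f₁) = 2.74 m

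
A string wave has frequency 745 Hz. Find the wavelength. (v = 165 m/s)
λ = v/f = 0.2215 m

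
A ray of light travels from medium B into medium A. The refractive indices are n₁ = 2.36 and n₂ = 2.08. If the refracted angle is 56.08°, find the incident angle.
sin θ₁ = (n₂/n₁)·sin θ₂ → θ₁ = 47°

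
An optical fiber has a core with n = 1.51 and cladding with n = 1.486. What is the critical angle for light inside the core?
θc = arcsin(n_cladding/n_core) = 79.77°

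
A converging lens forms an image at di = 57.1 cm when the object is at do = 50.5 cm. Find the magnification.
M = −di/do = -1.131 (inverted image)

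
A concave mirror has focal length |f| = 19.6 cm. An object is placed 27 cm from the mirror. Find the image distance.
f = +19.6 cm (concave); 1/di = 1/f − 1/do → di = 71.51 cm (real image, in front of mirror)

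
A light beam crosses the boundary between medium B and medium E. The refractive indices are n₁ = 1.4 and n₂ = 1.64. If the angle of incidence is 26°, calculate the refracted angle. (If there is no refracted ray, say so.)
sin θ₂ = (n₁/n₂)·sin θ₁ = 0.3742 → θ₂ = 21.98°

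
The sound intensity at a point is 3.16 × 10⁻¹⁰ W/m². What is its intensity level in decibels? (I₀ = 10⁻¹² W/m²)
β = 10·log₁₀(I/I₀) = 25 dB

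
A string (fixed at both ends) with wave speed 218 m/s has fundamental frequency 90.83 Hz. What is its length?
L = v/(2f₁) = 1.2 m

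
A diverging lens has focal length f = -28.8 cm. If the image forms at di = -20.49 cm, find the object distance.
1/do = 1/f − 1/di → do = 71.01 cm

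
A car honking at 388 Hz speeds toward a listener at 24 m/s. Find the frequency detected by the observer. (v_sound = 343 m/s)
f_obs = f·v/(v − v_s) = 417.2 Hz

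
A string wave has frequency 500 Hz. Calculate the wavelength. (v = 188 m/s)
λ = v/f = 0.376 m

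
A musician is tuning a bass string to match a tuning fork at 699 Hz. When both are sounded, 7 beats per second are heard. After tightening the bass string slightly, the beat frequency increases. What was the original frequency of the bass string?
706 Hz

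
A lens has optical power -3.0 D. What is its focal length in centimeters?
f = 1/P = -33.33 cm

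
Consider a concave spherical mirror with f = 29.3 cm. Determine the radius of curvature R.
R = 2|f| = 58.6 cm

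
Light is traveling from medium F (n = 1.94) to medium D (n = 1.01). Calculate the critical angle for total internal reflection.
θc = arcsin(n₂/n₁) = 31.37°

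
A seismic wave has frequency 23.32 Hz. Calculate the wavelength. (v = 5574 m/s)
λ = v/f = 239 m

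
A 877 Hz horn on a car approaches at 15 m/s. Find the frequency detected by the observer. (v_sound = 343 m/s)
f_obs = f·v/(v − v_s) = 917.1 Hz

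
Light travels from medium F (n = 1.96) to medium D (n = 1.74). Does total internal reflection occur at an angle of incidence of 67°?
θc = arcsin(n₂/n₁) = 62.59°; 67° > θc, so yes — total internal reflection.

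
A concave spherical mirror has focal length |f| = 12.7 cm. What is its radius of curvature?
R = 2|f| = 25.4 cm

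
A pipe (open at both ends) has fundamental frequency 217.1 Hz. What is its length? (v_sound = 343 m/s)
L = v/(2f₁) = 0.79 m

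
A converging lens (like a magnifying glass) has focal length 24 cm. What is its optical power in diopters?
P = 1/f = 4.167 D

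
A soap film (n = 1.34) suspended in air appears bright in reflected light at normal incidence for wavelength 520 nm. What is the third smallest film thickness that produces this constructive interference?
2nt = (m − ½)λ with m = 3 → t = (m − ½)λ/(2n) = 485.1 nm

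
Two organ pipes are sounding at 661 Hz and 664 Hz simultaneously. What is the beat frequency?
3 Hz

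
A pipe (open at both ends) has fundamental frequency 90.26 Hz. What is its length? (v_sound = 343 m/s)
L = v/(2f₁) = 1.9 m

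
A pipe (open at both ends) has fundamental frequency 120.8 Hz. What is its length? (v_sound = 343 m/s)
L = v/(2f₁) = 1.42 m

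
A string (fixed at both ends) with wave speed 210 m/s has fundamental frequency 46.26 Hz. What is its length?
L = v/(2f₁) = 2.27 m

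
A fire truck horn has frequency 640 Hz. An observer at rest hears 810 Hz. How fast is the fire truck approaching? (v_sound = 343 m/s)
v_s = v·(1 − f/f_obs) = 71.99 m/s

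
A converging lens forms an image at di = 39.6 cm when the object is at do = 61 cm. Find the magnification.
M = −di/do = -0.6492 (inverted image)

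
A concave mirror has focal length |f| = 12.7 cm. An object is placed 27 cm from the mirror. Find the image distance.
f = +12.7 cm (concave); 1/di = 1/f − 1/do → di = 23.98 cm (real image, in front of mirror)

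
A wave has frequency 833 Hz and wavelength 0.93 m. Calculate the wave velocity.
v = fλ = 774.7 m/s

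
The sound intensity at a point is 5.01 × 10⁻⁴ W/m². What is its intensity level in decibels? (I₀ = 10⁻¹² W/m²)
β = 10·log₁₀(I/I₀) = 87 dB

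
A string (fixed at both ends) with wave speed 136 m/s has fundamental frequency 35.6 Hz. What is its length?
L = v/(2f₁) = 1.91 m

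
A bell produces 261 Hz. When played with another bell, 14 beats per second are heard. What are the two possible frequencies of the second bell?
f₂ = 261 ± 14 Hz → 275 Hz or 247 Hz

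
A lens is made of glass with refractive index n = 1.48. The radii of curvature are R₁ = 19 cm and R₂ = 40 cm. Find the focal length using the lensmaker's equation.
1/f = (n − 1)(1/R₁ − 1/R₂) → f = 75.4 cm (converging lens)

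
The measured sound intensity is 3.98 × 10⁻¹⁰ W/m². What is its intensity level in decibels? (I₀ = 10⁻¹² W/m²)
β = 10·log₁₀(I/I₀) = 26 dB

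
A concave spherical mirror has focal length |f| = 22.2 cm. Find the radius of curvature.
R = 2|f| = 44.4 cm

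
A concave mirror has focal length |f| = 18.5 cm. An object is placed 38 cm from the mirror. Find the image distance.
f = +18.5 cm (concave); 1/di = 1/f − 1/do → di = 36.05 cm (real image, in front of mirror)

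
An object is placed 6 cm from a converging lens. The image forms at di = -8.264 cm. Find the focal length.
1/f = 1/do + 1/di → f = 21.9 cm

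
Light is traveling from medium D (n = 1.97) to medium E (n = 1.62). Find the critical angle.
θc = arcsin(n₂/n₁) = 55.32°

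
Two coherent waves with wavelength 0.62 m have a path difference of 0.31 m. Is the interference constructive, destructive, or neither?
destructive — path difference = 0.5λ, an odd multiple of λ/2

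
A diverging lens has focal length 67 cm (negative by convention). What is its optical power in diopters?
P = 1/f = -1.493 D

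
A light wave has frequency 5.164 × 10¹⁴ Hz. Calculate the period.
T = 1/f = 1.936 × 10⁻¹⁵ s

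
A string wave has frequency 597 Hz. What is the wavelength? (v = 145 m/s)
λ = v/f = 0.2429 m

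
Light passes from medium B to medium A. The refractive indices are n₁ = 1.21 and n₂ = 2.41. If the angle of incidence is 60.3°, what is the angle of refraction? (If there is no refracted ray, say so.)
sin θ₂ = (n₁/n₂)·sin θ₁ = 0.4361 → θ₂ = 25.86°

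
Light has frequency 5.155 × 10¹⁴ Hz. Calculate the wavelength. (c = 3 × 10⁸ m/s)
λ = c/f = 582 nm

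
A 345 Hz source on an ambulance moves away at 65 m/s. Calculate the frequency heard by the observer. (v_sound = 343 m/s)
f_obs = f·v/(v + v_s) = 290 Hz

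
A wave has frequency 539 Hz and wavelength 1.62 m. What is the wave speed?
v = fλ = 873.2 m/s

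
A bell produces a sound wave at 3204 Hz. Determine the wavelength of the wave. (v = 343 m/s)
λ = v/f = 0.1071 m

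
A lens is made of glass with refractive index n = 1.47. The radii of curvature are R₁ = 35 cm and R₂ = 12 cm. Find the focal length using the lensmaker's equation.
1/f = (n − 1)(1/R₁ − 1/R₂) → f = -38.85 cm (diverging lens)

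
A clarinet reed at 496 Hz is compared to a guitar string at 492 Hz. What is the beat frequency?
4 Hz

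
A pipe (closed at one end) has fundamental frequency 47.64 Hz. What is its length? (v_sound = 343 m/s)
L = v/(4f₁) = 1.8 m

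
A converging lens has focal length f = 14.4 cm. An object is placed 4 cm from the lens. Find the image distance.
1/di = 1/f − 1/do → di = -5.538 cm (virtual image)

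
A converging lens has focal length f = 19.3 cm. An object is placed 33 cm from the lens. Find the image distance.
1/di = 1/f − 1/do → di = 46.49 cm (real image)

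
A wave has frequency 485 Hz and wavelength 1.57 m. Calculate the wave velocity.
v = fλ = 761.5 m/s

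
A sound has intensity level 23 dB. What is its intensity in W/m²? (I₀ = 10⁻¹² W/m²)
I = I₀·10^(β/10) = 2.00 × 10⁻¹⁰ W/m²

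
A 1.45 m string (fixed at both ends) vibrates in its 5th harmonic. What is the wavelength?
λₙ = 2L/n = 0.58 m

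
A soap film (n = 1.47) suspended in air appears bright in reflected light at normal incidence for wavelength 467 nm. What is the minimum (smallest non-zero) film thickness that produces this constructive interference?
2nt = (m − ½)λ with m = 1 → t = (m − ½)λ/(2n) = 79.42 nm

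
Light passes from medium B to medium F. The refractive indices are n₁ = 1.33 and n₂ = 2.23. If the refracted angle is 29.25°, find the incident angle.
sin θ₁ = (n₂/n₁)·sin θ₂ → θ₁ = 55.01°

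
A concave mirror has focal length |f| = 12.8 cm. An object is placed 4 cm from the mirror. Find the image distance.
f = +12.8 cm (concave); 1/di = 1/f − 1/do → di = -5.818 cm (virtual image, behind mirror)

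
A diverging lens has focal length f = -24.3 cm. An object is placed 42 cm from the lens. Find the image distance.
1/di = 1/f − 1/do → di = -15.39 cm (virtual image)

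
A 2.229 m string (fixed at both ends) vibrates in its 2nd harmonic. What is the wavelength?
λₙ = 2L/n = 2.229 m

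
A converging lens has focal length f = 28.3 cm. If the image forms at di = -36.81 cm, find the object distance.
1/do = 1/f − 1/di → do = 16 cm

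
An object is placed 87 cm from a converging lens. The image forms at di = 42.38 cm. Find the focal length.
1/f = 1/do + 1/di → f = 28.5 cm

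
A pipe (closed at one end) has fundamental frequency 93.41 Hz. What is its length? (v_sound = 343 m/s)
L = v/(4f₁) = 0.918 m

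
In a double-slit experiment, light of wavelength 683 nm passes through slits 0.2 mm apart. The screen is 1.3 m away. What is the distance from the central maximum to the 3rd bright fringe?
y = mλL/d = 13.32 mm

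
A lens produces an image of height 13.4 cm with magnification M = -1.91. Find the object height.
ho = |hi|/|M| = 7.016 cm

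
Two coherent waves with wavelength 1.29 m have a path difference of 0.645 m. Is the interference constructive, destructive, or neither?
destructive — path difference = 0.5λ, an odd multiple of λ/2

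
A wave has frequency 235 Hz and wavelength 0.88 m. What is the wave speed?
v = fλ = 206.8 m/s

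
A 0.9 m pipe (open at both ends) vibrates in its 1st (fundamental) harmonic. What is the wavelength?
λₙ = 2L/n = 1.8 m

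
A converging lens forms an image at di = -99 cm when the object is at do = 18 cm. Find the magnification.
M = −di/do = 5.5 (upright image)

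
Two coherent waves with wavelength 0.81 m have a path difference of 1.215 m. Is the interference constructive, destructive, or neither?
destructive — path difference = 1.5λ, an odd multiple of λ/2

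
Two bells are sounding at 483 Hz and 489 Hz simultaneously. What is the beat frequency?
6 Hz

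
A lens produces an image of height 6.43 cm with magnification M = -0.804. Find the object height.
ho = |hi|/|M| = 7.998 cm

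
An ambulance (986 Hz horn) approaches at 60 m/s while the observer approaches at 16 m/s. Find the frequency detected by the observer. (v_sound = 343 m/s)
f_obs = f·(v + v_o)/(v − v_s) = 1251 Hz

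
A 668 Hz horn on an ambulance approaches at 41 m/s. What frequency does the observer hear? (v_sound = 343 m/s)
f_obs = f·v/(v − v_s) = 758.7 Hz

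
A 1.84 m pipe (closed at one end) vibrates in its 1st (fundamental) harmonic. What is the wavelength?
λₙ = 4L/n = 7.36 m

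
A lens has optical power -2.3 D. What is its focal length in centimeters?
f = 1/P = -43.48 cm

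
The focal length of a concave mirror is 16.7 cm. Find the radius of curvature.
R = 2|f| = 33.4 cm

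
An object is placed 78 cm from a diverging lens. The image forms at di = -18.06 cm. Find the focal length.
1/f = 1/do + 1/di → f = -23.5 cm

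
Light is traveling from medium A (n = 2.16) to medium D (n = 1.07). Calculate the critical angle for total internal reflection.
θc = arcsin(n₂/n₁) = 29.69°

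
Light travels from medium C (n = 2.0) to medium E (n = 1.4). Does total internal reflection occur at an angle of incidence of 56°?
θc = arcsin(n₂/n₁) = 44.43°; 56° > θc, so yes — total internal reflection.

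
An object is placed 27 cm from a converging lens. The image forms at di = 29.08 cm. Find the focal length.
1/f = 1/do + 1/di → f = 14 cm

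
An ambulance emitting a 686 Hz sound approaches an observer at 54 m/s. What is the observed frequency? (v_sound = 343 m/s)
f_obs = f·v/(v − v_s) = 814.2 Hz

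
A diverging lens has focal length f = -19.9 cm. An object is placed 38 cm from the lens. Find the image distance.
1/di = 1/f − 1/do → di = -13.06 cm (virtual image)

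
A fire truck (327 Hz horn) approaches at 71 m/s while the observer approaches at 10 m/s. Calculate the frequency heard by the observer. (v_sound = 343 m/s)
f_obs = f·(v + v_o)/(v − v_s) = 424.4 Hz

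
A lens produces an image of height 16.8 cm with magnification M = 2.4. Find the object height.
ho = |hi|/|M| = 7 cm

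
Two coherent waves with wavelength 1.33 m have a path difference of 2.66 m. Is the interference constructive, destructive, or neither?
constructive — path difference = 2λ, a whole number of wavelengths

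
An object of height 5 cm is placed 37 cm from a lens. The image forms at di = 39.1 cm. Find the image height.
hi = (-di/do) × ho = -5.284 cm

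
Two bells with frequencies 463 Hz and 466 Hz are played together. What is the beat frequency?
3 Hz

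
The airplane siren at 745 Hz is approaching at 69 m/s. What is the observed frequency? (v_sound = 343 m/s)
f_obs = f·v/(v − v_s) = 932.6 Hz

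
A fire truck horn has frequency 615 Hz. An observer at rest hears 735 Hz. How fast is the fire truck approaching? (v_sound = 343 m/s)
v_s = v·(1 − f/f_obs) = 56 m/s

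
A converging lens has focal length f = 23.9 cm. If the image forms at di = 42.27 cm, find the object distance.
1/do = 1/f − 1/di → do = 54.99 cm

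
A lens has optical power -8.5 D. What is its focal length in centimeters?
f = 1/P = -11.76 cm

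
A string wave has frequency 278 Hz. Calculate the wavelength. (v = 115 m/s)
λ = v/f = 0.4137 m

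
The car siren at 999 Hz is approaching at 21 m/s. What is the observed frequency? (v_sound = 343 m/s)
f_obs = f·v/(v − v_s) = 1064 Hz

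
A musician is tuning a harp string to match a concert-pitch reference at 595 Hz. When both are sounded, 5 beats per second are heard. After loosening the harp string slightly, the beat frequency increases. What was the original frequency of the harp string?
590 Hz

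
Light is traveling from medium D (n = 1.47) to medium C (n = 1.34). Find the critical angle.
θc = arcsin(n₂/n₁) = 65.72°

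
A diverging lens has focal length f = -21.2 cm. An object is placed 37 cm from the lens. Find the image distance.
1/di = 1/f − 1/do → di = -13.48 cm (virtual image)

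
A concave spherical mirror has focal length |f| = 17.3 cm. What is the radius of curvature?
R = 2|f| = 34.6 cm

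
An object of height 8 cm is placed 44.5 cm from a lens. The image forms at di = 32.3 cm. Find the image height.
hi = (-di/do) × ho = -5.807 cm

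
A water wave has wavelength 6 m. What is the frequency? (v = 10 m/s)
f = v/λ = 1.667 Hz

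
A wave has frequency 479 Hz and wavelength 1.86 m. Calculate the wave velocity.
v = fλ = 890.9 m/s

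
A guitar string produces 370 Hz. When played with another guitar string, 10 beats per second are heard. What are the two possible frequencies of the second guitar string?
f₂ = 370 ± 10 Hz → 380 Hz or 360 Hz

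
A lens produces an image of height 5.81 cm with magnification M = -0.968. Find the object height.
ho = |hi|/|M| = 6.002 cm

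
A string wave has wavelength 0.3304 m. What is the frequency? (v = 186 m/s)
f = v/λ = 563 Hz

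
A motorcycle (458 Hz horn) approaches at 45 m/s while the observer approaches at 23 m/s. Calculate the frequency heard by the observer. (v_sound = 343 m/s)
f_obs = f·(v + v_o)/(v − v_s) = 562.5 Hz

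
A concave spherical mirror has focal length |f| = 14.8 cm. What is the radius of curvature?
R = 2|f| = 29.6 cm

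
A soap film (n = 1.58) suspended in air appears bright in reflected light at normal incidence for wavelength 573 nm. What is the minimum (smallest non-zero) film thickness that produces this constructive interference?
2nt = (m − ½)λ with m = 1 → t = (m − ½)λ/(2n) = 90.66 nm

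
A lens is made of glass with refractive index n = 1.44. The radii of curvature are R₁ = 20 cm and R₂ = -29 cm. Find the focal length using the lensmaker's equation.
1/f = (n − 1)(1/R₁ − 1/R₂) → f = 26.9 cm (converging lens)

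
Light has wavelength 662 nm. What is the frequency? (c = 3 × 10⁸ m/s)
f = c/λ = 4.532 × 10¹⁴ Hz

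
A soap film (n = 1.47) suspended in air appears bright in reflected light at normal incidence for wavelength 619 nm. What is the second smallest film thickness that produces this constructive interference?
2nt = (m − ½)λ with m = 2 → t = (m − ½)λ/(2n) = 315.8 nm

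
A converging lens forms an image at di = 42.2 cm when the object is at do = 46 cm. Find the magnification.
M = −di/do = -0.9174 (inverted image)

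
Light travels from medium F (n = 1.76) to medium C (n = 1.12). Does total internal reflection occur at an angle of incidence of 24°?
θc = arcsin(n₂/n₁) = 39.52°; 24° < θc, so no — the ray refracts.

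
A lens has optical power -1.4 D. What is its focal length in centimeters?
f = 1/P = -71.43 cm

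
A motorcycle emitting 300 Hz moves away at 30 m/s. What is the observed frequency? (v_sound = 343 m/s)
f_obs = f·v/(v + v_s) = 275.9 Hz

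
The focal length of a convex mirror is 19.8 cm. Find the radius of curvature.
R = 2|f| = 39.6 cm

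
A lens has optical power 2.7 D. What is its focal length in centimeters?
f = 1/P = 37.04 cm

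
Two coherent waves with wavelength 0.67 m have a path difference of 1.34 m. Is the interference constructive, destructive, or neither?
constructive — path difference = 2λ, a whole number of wavelengths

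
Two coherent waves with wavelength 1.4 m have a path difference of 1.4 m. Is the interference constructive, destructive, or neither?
constructive — path difference = 1λ, a whole number of wavelengths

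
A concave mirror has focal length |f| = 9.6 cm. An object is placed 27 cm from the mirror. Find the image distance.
f = +9.6 cm (concave); 1/di = 1/f − 1/do → di = 14.9 cm (real image, in front of mirror)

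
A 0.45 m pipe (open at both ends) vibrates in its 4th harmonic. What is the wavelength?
λₙ = 2L/n = 0.225 m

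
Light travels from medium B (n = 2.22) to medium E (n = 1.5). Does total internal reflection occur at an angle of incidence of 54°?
θc = arcsin(n₂/n₁) = 42.51°; 54° > θc, so yes — total internal reflection.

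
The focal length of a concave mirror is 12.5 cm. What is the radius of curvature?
R = 2|f| = 25 cm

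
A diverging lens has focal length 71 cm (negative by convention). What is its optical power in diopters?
P = 1/f = -1.408 D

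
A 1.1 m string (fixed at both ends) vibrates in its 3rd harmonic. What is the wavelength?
λₙ = 2L/n = 0.7333 m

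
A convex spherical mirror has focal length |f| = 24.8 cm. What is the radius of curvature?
R = 2|f| = 49.6 cm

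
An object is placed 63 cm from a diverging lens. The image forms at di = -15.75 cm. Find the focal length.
1/f = 1/do + 1/di → f = -21 cm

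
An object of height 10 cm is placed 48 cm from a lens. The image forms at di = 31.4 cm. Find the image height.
hi = (-di/do) × ho = -6.542 cm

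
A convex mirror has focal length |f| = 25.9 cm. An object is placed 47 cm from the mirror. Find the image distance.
f = −25.9 cm (convex); 1/di = 1/f − 1/do → di = -16.7 cm (virtual image, behind mirror)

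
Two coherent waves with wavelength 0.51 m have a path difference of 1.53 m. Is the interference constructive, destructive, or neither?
constructive — path difference = 3λ, a whole number of wavelengths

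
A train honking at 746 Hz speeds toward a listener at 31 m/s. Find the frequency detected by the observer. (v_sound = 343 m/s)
f_obs = f·v/(v − v_s) = 820.1 Hz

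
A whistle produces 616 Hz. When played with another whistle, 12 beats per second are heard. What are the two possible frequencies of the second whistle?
f₂ = 616 ± 12 Hz → 628 Hz or 604 Hz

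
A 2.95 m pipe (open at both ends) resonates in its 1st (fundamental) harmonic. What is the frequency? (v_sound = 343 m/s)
fₙ = nv/(2L) = 58.14 Hz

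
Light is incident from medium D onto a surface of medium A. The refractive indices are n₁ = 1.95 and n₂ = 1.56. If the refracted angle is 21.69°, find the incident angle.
sin θ₁ = (n₂/n₁)·sin θ₂ → θ₁ = 17.2°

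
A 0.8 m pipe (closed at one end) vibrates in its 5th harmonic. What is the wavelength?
λₙ = 4L/n = 0.64 m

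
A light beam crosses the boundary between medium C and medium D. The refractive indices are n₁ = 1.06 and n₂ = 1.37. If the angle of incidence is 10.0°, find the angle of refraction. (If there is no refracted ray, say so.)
sin θ₂ = (n₁/n₂)·sin θ₁ = 0.1344 → θ₂ = 7.721°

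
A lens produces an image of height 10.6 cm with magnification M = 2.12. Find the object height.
ho = |hi|/|M| = 5 cm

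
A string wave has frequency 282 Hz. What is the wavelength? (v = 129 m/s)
λ = v/f = 0.4574 m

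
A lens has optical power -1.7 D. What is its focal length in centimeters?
f = 1/P = -58.82 cm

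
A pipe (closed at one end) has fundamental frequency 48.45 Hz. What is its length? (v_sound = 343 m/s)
L = v/(4f₁) = 1.77 m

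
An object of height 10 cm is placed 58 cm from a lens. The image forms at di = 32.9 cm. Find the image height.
hi = (-di/do) × ho = -5.672 cm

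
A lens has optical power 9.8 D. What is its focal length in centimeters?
f = 1/P = 10.2 cm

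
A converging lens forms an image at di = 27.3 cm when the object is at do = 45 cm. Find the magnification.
M = −di/do = -0.6067 (inverted image)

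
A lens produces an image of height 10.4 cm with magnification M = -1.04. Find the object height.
ho = |hi|/|M| = 10 cm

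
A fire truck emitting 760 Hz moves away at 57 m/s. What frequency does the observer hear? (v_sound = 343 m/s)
f_obs = f·v/(v + v_s) = 651.7 Hz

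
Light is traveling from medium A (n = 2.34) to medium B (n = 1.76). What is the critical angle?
θc = arcsin(n₂/n₁) = 48.78°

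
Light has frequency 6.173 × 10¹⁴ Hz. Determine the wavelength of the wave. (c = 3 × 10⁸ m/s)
λ = c/f = 486 nm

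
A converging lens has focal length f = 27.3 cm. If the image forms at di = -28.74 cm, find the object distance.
1/do = 1/f − 1/di → do = 14 cm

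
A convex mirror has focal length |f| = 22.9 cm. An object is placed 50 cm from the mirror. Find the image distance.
f = −22.9 cm (convex); 1/di = 1/f − 1/do → di = -15.71 cm (virtual image, behind mirror)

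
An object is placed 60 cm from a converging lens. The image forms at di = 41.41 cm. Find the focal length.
1/f = 1/do + 1/di → f = 24.5 cm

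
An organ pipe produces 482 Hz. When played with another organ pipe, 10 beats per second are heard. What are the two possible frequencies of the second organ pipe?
f₂ = 482 ± 10 Hz → 492 Hz or 472 Hz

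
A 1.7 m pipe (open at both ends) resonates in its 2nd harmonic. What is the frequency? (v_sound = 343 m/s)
fₙ = nv/(2L) = 201.8 Hz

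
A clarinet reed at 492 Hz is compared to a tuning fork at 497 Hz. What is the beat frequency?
5 Hz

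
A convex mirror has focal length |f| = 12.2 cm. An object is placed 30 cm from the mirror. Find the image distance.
f = −12.2 cm (convex); 1/di = 1/f − 1/do → di = -8.673 cm (virtual image, behind mirror)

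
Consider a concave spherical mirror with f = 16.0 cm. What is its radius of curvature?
R = 2|f| = 32 cm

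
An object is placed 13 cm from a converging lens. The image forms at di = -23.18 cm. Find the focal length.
1/f = 1/do + 1/di → f = 29.6 cm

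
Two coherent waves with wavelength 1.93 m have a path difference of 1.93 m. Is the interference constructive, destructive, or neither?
constructive — path difference = 1λ, a whole number of wavelengths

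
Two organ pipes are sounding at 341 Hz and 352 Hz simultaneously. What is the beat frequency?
11 Hz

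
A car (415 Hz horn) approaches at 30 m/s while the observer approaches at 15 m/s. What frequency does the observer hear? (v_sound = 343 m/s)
f_obs = f·(v + v_o)/(v − v_s) = 474.7 Hz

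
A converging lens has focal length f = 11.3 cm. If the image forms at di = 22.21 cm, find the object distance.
1/do = 1/f − 1/di → do = 23 cm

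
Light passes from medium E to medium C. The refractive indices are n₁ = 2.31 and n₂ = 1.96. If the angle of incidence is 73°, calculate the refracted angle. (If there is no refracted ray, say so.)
sin θ₂ = (n₁/n₂)·sin θ₁ = 1.127 > 1, so there is no refracted ray — the light undergoes total internal reflection.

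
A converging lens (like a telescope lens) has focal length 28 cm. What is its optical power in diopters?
P = 1/f = 3.571 D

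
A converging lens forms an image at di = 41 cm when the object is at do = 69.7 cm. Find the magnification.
M = −di/do = -0.5882 (inverted image)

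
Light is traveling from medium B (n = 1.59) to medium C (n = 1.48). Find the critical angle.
θc = arcsin(n₂/n₁) = 68.56°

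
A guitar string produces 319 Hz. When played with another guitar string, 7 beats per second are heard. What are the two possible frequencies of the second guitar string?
f₂ = 319 ± 7 Hz → 326 Hz or 312 Hz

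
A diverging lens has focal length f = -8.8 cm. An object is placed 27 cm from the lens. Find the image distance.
1/di = 1/f − 1/do → di = -6.637 cm (virtual image)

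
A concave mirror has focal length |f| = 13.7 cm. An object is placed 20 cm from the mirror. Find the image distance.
f = +13.7 cm (concave); 1/di = 1/f − 1/do → di = 43.49 cm (real image, in front of mirror)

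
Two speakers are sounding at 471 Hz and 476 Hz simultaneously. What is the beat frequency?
5 Hz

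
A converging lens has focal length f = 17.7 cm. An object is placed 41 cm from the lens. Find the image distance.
1/di = 1/f − 1/do → di = 31.15 cm (real image)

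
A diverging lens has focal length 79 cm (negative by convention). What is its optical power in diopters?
P = 1/f = -1.266 D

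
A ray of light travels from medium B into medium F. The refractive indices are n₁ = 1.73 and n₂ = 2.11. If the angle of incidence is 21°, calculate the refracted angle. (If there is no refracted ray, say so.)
sin θ₂ = (n₁/n₂)·sin θ₁ = 0.2938 → θ₂ = 17.09°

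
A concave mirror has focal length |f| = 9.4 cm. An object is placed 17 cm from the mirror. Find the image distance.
f = +9.4 cm (concave); 1/di = 1/f − 1/do → di = 21.03 cm (real image, in front of mirror)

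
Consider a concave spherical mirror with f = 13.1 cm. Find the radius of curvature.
R = 2|f| = 26.2 cm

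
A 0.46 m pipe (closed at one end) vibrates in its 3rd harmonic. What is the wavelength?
λₙ = 4L/n = 0.6133 m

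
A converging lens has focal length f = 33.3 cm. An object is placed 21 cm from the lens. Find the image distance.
1/di = 1/f − 1/do → di = -56.85 cm (virtual image)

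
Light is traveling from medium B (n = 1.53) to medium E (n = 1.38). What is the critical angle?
θc = arcsin(n₂/n₁) = 64.42°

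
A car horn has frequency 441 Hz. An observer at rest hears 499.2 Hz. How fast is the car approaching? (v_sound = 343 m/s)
v_s = v·(1 − f/f_obs) = 39.99 m/s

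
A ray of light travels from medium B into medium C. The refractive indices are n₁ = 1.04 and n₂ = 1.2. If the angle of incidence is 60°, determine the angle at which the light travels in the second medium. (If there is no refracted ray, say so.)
sin θ₂ = (n₁/n₂)·sin θ₁ = 0.7506 → θ₂ = 48.64°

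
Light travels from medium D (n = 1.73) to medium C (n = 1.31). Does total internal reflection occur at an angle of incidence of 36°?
θc = arcsin(n₂/n₁) = 49.22°; 36° < θc, so no — the ray refracts.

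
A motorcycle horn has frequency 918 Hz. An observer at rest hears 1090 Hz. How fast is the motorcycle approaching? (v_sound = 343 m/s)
v_s = v·(1 − f/f_obs) = 54.12 m/s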